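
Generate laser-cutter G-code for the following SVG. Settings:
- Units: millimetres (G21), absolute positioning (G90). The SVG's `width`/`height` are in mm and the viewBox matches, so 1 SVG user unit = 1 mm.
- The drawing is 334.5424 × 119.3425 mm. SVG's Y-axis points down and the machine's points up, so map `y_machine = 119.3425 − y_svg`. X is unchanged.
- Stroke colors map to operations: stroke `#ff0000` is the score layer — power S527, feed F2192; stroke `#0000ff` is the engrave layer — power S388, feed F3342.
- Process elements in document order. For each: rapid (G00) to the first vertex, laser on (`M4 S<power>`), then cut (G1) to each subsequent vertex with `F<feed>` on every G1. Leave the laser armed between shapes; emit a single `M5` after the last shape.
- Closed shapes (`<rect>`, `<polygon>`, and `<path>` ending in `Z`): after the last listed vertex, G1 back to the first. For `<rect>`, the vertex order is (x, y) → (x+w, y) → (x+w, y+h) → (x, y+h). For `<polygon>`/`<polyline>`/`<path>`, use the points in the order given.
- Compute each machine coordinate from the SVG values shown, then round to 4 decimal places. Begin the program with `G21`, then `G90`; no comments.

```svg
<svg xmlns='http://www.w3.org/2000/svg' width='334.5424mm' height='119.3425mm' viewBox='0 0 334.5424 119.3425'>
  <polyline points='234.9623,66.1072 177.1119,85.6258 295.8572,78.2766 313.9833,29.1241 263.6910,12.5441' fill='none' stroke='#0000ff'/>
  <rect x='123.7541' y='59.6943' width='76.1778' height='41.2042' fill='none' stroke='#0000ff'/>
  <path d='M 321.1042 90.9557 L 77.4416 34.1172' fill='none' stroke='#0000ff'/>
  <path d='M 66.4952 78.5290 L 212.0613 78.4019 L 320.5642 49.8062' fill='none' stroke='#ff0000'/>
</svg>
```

Since the viewBox matches the mm dimensions, user units are millimetres directly. The only transform is the Y-flip y_m = 119.3425 − y_svg.

Shape 1 is a open polyline drawn with `<polyline>`. Its stroke #0000ff means engrave at S388, F3342. After flipping Y the toolpath is (234.9623,53.2353) → (177.1119,33.7167) → (295.8572,41.0659) → (313.9833,90.2184) → (263.6910,106.7984).

Shape 2 is a rectangle drawn with `<rect>`. Its stroke #0000ff means engrave at S388, F3342. After flipping Y the toolpath is (123.7541,59.6482) → (199.9319,59.6482) → (199.9319,18.4440) → (123.7541,18.4440) → (123.7541,59.6482), returning to the start.

Shape 3 is a line segment drawn with `<path>`. Its stroke #0000ff means engrave at S388, F3342. After flipping Y the toolpath is (321.1042,28.3868) → (77.4416,85.2253).

Shape 4 is a open polyline drawn with `<path>`. Its stroke #ff0000 means score at S527, F2192. After flipping Y the toolpath is (66.4952,40.8135) → (212.0613,40.9406) → (320.5642,69.5363).

G21
G90
G00 X234.9623 Y53.2353
M4 S388
G1 X177.1119 Y33.7167 F3342
G1 X295.8572 Y41.0659 F3342
G1 X313.9833 Y90.2184 F3342
G1 X263.6910 Y106.7984 F3342
G00 X123.7541 Y59.6482
M4 S388
G1 X199.9319 Y59.6482 F3342
G1 X199.9319 Y18.4440 F3342
G1 X123.7541 Y18.4440 F3342
G1 X123.7541 Y59.6482 F3342
G00 X321.1042 Y28.3868
M4 S388
G1 X77.4416 Y85.2253 F3342
G00 X66.4952 Y40.8135
M4 S527
G1 X212.0613 Y40.9406 F2192
G1 X320.5642 Y69.5363 F2192
M5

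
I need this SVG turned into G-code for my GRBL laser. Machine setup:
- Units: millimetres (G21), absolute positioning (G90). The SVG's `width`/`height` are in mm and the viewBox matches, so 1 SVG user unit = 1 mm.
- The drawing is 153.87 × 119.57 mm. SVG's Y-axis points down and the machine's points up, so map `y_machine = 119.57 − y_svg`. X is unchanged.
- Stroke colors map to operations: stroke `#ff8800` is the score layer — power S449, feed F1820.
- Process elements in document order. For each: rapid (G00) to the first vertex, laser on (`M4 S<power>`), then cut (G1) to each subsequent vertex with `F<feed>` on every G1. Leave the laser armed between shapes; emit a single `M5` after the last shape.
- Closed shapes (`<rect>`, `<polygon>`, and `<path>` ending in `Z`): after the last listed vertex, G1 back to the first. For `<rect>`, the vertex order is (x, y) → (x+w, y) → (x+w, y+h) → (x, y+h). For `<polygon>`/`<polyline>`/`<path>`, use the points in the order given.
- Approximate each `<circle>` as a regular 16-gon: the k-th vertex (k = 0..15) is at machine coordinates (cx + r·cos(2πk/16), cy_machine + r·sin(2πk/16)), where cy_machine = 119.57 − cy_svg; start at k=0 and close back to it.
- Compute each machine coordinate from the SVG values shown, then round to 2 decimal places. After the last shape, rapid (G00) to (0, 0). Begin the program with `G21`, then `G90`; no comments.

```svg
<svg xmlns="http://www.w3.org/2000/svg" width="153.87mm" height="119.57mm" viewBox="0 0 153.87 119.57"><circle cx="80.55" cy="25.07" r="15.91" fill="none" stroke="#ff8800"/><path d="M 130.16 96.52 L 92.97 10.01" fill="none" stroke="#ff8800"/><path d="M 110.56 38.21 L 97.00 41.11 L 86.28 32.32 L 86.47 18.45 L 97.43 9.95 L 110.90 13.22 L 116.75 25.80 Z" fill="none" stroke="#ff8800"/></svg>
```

G21
G90
G00 X96.46 Y94.50
M4 S449
G1 X95.25 Y100.59 F1820
G1 X91.80 Y105.75 F1820
G1 X86.64 Y109.20 F1820
G1 X80.55 Y110.41 F1820
G1 X74.46 Y109.20 F1820
G1 X69.30 Y105.75 F1820
G1 X65.85 Y100.59 F1820
G1 X64.64 Y94.50 F1820
G1 X65.85 Y88.41 F1820
G1 X69.30 Y83.25 F1820
G1 X74.46 Y79.80 F1820
G1 X80.55 Y78.59 F1820
G1 X86.64 Y79.80 F1820
G1 X91.80 Y83.25 F1820
G1 X95.25 Y88.41 F1820
G1 X96.46 Y94.50 F1820
G00 X130.16 Y23.05
M4 S449
G1 X92.97 Y109.56 F1820
G00 X110.56 Y81.36
M4 S449
G1 X97.00 Y78.46 F1820
G1 X86.28 Y87.25 F1820
G1 X86.47 Y101.12 F1820
G1 X97.43 Y109.62 F1820
G1 X110.90 Y106.35 F1820
G1 X116.75 Y93.77 F1820
G1 X110.56 Y81.36 F1820
M5
G00 X0.00 Y0.00

1 u = 1 mm; y_m = 119.57 − y.

[1] `<circle>` circle, #ff8800→score S449 F1820: (96.46,94.50) → (95.25,100.59) → (91.80,105.75) → (86.64,109.20) → (80.55,110.41) → (74.46,109.20) → (69.30,105.75) → (65.85,100.59) → (64.64,94.50) → (65.85,88.41) → (69.30,83.25) → (74.46,79.80) → (80.55,78.59) → (86.64,79.80) → (91.80,83.25) → (95.25,88.41) → (96.46,94.50) (closed)

[2] `<path>` line segment, #ff8800→score S449 F1820: (130.16,23.05) → (92.97,109.56)

[3] `<path>` regular polygon, #ff8800→score S449 F1820: (110.56,81.36) → (97.00,78.46) → (86.28,87.25) → (86.47,101.12) → (97.43,109.62) → (110.90,106.35) → (116.75,93.77) → (110.56,81.36) (closed)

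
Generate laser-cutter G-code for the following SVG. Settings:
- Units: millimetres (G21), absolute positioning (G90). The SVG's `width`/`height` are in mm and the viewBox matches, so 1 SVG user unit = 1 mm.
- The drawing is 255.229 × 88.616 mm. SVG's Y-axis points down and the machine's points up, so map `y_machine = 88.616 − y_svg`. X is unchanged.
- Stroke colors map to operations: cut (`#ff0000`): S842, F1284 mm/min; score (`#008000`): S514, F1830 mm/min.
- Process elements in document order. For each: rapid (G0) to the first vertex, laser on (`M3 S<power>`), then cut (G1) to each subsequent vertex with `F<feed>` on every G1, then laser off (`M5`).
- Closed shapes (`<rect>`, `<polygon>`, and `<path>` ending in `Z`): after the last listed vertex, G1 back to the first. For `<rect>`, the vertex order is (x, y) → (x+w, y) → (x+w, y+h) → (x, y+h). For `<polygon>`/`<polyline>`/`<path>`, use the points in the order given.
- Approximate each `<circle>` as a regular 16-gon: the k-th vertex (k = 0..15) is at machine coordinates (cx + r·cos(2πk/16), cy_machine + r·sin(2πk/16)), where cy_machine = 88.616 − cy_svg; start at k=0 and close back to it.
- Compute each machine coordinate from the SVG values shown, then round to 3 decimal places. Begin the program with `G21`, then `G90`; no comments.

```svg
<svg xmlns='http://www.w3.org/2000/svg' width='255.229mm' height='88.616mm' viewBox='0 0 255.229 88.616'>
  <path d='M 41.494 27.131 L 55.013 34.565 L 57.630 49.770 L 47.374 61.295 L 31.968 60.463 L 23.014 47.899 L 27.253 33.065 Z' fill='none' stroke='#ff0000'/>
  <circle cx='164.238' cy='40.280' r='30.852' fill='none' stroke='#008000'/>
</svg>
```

G21
G90
G0 X41.494 Y61.485
M3 S842
G1 X55.013 Y54.051 F1284
G1 X57.630 Y38.846 F1284
G1 X47.374 Y27.321 F1284
G1 X31.968 Y28.153 F1284
G1 X23.014 Y40.717 F1284
G1 X27.253 Y55.551 F1284
G1 X41.494 Y61.485 F1284
M5
G0 X195.090 Y48.336
M3 S514
G1 X192.742 Y60.143 F1830
G1 X186.054 Y70.152 F1830
G1 X176.045 Y76.840 F1830
G1 X164.238 Y79.188 F1830
G1 X152.431 Y76.840 F1830
G1 X142.422 Y70.152 F1830
G1 X135.734 Y60.143 F1830
G1 X133.386 Y48.336 F1830
G1 X135.734 Y36.529 F1830
G1 X142.422 Y26.520 F1830
G1 X152.431 Y19.832 F1830
G1 X164.238 Y17.484 F1830
G1 X176.045 Y19.832 F1830
G1 X186.054 Y26.520 F1830
G1 X192.742 Y36.529 F1830
G1 X195.090 Y48.336 F1830
M5

viewBox `0 0 255.229 88.616` with mm width/height → 1 unit = 1 mm. Flip: y_m = 88.616 − y_svg.

**Shape 1** — `<path>` regular polygon, stroke `#ff0000` → cut (S842, F1284). Machine vertices: (41.494,61.485) → (55.013,54.051) → (57.630,38.846) → (47.374,27.321) → (31.968,28.153) → (23.014,40.717) → (27.253,55.551) → (41.494,61.485). Closed: final G1 returns to the first vertex.

**Shape 2** — `<circle>` circle, stroke `#008000` → score (S514, F1830). Machine vertices: (195.090,48.336) → (192.742,60.143) → (186.054,70.152) → (176.045,76.840) → (164.238,79.188) → (152.431,76.840) → (142.422,70.152) → (135.734,60.143) → (133.386,48.336) → (135.734,36.529) → (142.422,26.520) → (152.431,19.832) → (164.238,17.484) → (176.045,19.832) → (186.054,26.520) → (192.742,36.529) → (195.090,48.336). Closed: final G1 returns to the first vertex.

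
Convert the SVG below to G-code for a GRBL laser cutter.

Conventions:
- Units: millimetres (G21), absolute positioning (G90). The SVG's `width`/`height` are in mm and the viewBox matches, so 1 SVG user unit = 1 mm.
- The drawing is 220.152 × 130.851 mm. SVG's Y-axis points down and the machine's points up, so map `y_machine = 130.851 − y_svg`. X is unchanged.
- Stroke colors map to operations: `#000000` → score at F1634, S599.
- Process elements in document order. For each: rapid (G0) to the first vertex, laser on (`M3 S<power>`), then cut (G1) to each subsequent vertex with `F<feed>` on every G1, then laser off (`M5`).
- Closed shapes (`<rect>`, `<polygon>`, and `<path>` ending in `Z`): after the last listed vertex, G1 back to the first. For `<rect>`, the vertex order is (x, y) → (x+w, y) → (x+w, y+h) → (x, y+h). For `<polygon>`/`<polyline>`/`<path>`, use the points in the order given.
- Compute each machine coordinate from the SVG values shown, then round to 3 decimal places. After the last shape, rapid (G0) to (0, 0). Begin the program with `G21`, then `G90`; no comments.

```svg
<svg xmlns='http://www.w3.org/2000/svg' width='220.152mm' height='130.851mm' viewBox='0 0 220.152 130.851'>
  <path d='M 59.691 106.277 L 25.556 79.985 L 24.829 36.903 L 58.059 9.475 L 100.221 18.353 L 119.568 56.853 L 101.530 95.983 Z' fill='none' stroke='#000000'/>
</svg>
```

G21
G90
G0 X59.691 Y24.574
M3 S599
G1 X25.556 Y50.866 F1634
G1 X24.829 Y93.948 F1634
G1 X58.059 Y121.376 F1634
G1 X100.221 Y112.498 F1634
G1 X119.568 Y73.998 F1634
G1 X101.530 Y34.868 F1634
G1 X59.691 Y24.574 F1634
M5
G0 X0.000 Y0.000

viewBox `0 0 220.152 130.851` with mm width/height → 1 unit = 1 mm. Flip: y_m = 130.851 − y_svg.

**Shape 1** — `<path>` regular polygon, stroke `#000000` → score (S599, F1634). Machine vertices: (59.691,24.574) → (25.556,50.866) → (24.829,93.948) → (58.059,121.376) → (100.221,112.498) → (119.568,73.998) → (101.530,34.868) → (59.691,24.574). Closed: final G1 returns to the first vertex.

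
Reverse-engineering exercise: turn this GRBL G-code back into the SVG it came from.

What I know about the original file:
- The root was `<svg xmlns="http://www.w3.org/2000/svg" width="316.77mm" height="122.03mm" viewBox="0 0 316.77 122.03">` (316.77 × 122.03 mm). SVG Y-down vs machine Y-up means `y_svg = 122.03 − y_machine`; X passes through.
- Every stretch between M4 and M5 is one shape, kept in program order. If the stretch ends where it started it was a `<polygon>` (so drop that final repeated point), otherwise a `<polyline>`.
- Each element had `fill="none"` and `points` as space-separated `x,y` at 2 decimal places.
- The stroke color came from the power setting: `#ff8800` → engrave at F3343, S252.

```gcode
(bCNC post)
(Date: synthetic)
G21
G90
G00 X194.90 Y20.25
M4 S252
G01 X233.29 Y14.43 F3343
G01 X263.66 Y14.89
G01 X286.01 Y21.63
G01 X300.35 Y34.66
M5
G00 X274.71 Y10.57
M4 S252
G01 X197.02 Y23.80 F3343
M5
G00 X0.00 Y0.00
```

y_svg = 122.03 − y_m. Every run uses S252, so all elements get stroke `#ff8800` (engrave).

[1] open run; points: 194.90,101.78 233.29,107.60 263.66,107.14 286.01,100.40 300.35,87.37

[2] open run; points: 274.71,111.46 197.02,98.23

<svg xmlns="http://www.w3.org/2000/svg" width="316.77mm" height="122.03mm" viewBox="0 0 316.77 122.03">
  <polyline points="194.90,101.78 233.29,107.60 263.66,107.14 286.01,100.40 300.35,87.37" fill="none" stroke="#ff8800"/>
  <polyline points="274.71,111.46 197.02,98.23" fill="none" stroke="#ff8800"/>
</svg>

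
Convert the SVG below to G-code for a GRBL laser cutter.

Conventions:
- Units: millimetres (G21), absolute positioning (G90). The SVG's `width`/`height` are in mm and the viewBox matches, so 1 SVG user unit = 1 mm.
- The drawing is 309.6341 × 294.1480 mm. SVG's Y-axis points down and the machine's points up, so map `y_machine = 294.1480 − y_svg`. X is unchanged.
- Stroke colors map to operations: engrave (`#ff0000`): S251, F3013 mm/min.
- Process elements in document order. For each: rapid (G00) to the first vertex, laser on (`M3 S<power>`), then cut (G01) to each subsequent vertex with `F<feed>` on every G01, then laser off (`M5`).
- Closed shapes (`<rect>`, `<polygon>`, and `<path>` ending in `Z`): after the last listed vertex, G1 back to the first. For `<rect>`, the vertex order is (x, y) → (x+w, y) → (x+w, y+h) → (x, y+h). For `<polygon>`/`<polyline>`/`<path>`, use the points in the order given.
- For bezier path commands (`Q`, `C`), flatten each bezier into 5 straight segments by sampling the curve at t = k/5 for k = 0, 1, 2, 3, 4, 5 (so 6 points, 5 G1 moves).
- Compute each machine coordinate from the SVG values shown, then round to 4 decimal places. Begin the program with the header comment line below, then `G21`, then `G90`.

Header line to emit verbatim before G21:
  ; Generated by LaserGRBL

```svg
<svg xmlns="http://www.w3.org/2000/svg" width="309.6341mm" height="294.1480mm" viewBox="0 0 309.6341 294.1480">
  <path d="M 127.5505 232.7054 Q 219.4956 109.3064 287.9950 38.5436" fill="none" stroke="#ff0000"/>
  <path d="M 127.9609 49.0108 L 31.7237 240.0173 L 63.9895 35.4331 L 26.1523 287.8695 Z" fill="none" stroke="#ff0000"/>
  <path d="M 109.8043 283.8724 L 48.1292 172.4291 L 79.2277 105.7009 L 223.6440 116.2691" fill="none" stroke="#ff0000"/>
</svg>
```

; Generated by LaserGRBL
G21
G90
G00 X127.5505 Y61.4426
M3 S251
G01 X163.3907 Y108.6968 F3013
G01 X197.3553 Y151.7400 F3013
G01 X229.4442 Y190.5724 F3013
G01 X259.6574 Y225.1938 F3013
G01 X287.9950 Y255.6044 F3013
M5
G00 X127.9609 Y245.1372
M3 S251
G01 X31.7237 Y54.1307 F3013
G01 X63.9895 Y258.7149 F3013
G01 X26.1523 Y6.2785 F3013
G01 X127.9609 Y245.1372 F3013
M5
G00 X109.8043 Y10.2756
M3 S251
G01 X48.1292 Y121.7189 F3013
G01 X79.2277 Y188.4471 F3013
G01 X223.6440 Y177.8789 F3013
M5

1 u = 1 mm; y_m = 294.1480 − y.

[1] `<path>` quadratic bezier, #ff0000→engrave S251 F3013: (127.5505,61.4426) → (163.3907,108.6968) → (197.3553,151.7400) → (229.4442,190.5724) → (259.6574,225.1938) → (287.9950,255.6044)

[2] `<path>` closed polygon, #ff0000→engrave S251 F3013: (127.9609,245.1372) → (31.7237,54.1307) → (63.9895,258.7149) → (26.1523,6.2785) → (127.9609,245.1372) (closed)

[3] `<path>` open polyline, #ff0000→engrave S251 F3013: (109.8043,10.2756) → (48.1292,121.7189) → (79.2277,188.4471) → (223.6440,177.8789)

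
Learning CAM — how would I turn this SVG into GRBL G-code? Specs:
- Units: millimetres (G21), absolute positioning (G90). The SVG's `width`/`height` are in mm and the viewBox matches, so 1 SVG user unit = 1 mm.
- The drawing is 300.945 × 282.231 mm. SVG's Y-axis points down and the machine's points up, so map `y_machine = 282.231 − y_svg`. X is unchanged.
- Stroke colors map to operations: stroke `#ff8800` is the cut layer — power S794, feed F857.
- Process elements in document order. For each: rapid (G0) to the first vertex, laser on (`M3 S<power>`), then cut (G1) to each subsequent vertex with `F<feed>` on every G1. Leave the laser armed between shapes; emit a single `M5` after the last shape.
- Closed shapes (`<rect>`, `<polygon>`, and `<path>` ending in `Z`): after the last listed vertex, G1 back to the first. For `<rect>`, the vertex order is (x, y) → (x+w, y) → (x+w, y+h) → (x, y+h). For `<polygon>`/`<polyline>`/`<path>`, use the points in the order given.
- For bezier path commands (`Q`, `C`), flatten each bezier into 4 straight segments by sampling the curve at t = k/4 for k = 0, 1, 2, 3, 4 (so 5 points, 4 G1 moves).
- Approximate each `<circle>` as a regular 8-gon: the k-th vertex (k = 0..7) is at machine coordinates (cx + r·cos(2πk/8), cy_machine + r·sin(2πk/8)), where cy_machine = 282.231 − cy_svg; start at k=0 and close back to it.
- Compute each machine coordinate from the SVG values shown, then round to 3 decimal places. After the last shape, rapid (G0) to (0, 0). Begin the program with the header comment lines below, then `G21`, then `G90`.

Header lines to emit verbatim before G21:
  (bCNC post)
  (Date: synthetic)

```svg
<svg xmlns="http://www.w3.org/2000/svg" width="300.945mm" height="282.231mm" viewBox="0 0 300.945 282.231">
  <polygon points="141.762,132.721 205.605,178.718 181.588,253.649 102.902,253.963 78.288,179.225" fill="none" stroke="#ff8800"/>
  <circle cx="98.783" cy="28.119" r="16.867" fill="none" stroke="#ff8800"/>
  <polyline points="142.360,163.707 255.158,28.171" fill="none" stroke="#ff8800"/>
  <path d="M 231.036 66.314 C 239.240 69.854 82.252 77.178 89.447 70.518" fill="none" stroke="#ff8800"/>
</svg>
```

Since the viewBox matches the mm dimensions, user units are millimetres directly. The only transform is the Y-flip y_m = 282.231 − y_svg.

Shape 1 is a regular polygon drawn with `<polygon>`. Its stroke #ff8800 means cut at S794, F857. After flipping Y the toolpath is (141.762,149.510) → (205.605,103.513) → (181.588,28.582) → (102.902,28.268) → (78.288,103.006) → (141.762,149.510), returning to the start.

Shape 2 is a circle drawn with `<circle>`. Its stroke #ff8800 means cut at S794, F857. After flipping Y the toolpath is (115.650,254.112) → (110.710,266.039) → (98.783,270.979) → (86.856,266.039) → (81.916,254.112) → (86.856,242.185) → (98.783,237.245) → (110.710,242.185) → (115.650,254.112), returning to the start.

Shape 3 is a line segment drawn with `<polyline>`. Its stroke #ff8800 means cut at S794, F857. After flipping Y the toolpath is (142.360,118.524) → (255.158,254.060).

Shape 4 is a cubic bezier drawn with `<path>`. Its stroke #ff8800 means cut at S794, F857. After flipping Y the toolpath is (231.036,215.917) → (211.362,212.830) → (160.620,209.990) → (109.689,209.062) → (89.447,211.713).

(bCNC post)
(Date: synthetic)
G21
G90
G0 X141.762 Y149.510
M3 S794
G1 X205.605 Y103.513 F857
G1 X181.588 Y28.582 F857
G1 X102.902 Y28.268 F857
G1 X78.288 Y103.006 F857
G1 X141.762 Y149.510 F857
G0 X115.650 Y254.112
M3 S794
G1 X110.710 Y266.039 F857
G1 X98.783 Y270.979 F857
G1 X86.856 Y266.039 F857
G1 X81.916 Y254.112 F857
G1 X86.856 Y242.185 F857
G1 X98.783 Y237.245 F857
G1 X110.710 Y242.185 F857
G1 X115.650 Y254.112 F857
G0 X142.360 Y118.524
M3 S794
G1 X255.158 Y254.060 F857
G0 X231.036 Y215.917
M3 S794
G1 X211.362 Y212.830 F857
G1 X160.620 Y209.990 F857
G1 X109.689 Y209.062 F857
G1 X89.447 Y211.713 F857
M5
G0 X0.000 Y0.000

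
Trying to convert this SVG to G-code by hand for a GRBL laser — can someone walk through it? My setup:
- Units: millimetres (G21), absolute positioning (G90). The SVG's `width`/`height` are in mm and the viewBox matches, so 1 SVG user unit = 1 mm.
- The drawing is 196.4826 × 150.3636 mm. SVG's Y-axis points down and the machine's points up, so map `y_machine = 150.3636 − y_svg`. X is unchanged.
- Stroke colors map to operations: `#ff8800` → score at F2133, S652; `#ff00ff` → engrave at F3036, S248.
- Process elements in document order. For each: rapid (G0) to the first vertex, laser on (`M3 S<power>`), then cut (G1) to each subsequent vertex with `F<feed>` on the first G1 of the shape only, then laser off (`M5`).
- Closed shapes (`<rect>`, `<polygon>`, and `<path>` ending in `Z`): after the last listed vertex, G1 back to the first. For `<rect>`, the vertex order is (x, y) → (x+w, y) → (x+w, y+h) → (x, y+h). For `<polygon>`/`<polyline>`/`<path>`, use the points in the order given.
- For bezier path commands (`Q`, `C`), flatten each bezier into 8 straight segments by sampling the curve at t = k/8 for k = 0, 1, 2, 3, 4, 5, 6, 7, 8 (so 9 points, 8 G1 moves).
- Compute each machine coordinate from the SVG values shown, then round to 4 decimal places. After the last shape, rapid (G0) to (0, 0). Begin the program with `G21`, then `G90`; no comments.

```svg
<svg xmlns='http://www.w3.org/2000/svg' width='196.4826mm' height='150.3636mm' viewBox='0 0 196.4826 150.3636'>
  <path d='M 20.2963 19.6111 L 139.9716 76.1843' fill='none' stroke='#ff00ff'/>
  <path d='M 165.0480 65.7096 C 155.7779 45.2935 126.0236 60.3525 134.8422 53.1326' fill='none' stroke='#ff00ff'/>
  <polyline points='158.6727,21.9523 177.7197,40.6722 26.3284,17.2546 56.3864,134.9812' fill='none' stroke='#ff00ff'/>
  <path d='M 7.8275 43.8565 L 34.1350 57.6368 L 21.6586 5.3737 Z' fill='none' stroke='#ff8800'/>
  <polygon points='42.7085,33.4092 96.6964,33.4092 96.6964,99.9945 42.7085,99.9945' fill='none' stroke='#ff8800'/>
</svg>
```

G21
G90
G0 X20.2963 Y130.7525
M3 S248
G1 X139.9716 Y74.1793 F3036
M5
G0 X165.0480 Y84.6540
M3 S248
G1 X160.7269 Y90.7599 F3036
G1 X155.1774 Y94.2169
G1 X149.0917 Y95.7017
G1 X143.1618 Y95.8911
G1 X138.0799 Y95.4619
G1 X134.5379 Y95.0910
G1 X133.2280 Y95.4551
G1 X134.8422 Y97.2310
M5
G0 X158.6727 Y128.4113
M3 S248
G1 X177.7197 Y109.6914 F3036
G1 X26.3284 Y133.1090
G1 X56.3864 Y15.3824
M5
G0 X7.8275 Y106.5071
M3 S652
G1 X34.1350 Y92.7268 F2133
G1 X21.6586 Y144.9899
G1 X7.8275 Y106.5071
M5
G0 X42.7085 Y116.9544
M3 S652
G1 X96.6964 Y116.9544 F2133
G1 X96.6964 Y50.3691
G1 X42.7085 Y50.3691
G1 X42.7085 Y116.9544
M5
G0 X0.0000 Y0.0000

viewBox `0 0 196.4826 150.3636` with mm width/height → 1 unit = 1 mm. Flip: y_m = 150.3636 − y_svg.

**Shape 1** — `<path>` line segment, stroke `#ff00ff` → engrave (S248, F3036). Machine vertices: (20.2963,130.7525) → (139.9716,74.1793). Open path.

**Shape 2** — `<path>` cubic bezier, stroke `#ff00ff` → engrave (S248, F3036). Control points (SVG): P0=(165.0480,65.7096), P1=(155.7779,45.2935), P2=(126.0236,60.3525), P3=(134.8422,53.1326); sampled at t=k/8. Machine vertices: (165.0480,84.6540) → (160.7269,90.7599) → (155.1774,94.2169) → (149.0917,95.7017) → (143.1618,95.8911) → (138.0799,95.4619) → (134.5379,95.0910) → (133.2280,95.4551) → (134.8422,97.2310). Open path.

**Shape 3** — `<polyline>` open polyline, stroke `#ff00ff` → engrave (S248, F3036). Machine vertices: (158.6727,128.4113) → (177.7197,109.6914) → (26.3284,133.1090) → (56.3864,15.3824). Open path.

**Shape 4** — `<path>` closed polygon, stroke `#ff8800` → score (S652, F2133). Machine vertices: (7.8275,106.5071) → (34.1350,92.7268) → (21.6586,144.9899) → (7.8275,106.5071). Closed: final G1 returns to the first vertex.

**Shape 5** — `<polygon>` rectangle, stroke `#ff8800` → score (S652, F2133). Machine vertices: (42.7085,116.9544) → (96.6964,116.9544) → (96.6964,50.3691) → (42.7085,50.3691) → (42.7085,116.9544). Closed: final G1 returns to the first vertex.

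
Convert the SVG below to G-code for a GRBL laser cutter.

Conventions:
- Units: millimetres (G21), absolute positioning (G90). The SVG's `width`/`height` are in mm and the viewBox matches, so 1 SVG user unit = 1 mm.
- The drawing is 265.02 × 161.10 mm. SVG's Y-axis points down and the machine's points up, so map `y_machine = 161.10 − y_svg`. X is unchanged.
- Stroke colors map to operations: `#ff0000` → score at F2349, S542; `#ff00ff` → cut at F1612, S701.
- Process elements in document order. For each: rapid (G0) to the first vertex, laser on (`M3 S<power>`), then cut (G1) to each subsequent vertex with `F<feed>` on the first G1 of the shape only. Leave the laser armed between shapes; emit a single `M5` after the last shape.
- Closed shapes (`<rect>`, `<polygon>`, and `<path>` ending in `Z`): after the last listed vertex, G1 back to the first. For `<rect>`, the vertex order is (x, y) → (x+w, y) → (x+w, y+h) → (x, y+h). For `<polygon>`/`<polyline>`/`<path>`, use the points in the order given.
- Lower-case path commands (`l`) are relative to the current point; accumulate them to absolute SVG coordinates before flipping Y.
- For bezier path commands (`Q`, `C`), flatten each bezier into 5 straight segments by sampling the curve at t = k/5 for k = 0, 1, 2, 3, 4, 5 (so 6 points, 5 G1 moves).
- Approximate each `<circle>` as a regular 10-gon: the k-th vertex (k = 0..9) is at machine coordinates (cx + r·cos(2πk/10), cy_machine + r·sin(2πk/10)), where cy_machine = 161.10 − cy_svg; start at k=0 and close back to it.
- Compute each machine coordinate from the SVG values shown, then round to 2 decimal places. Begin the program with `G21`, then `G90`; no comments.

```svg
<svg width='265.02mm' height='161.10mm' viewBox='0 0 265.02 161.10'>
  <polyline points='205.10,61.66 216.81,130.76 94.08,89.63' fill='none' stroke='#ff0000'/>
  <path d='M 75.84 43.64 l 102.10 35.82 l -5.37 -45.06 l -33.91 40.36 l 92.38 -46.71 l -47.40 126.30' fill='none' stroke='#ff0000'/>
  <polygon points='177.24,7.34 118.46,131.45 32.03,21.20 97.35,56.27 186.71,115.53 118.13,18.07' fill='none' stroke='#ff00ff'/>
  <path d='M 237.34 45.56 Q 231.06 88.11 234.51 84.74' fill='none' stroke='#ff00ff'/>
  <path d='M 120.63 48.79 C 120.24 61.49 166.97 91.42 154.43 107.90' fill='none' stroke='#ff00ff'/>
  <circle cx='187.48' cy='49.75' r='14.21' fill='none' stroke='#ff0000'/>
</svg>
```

Since the viewBox matches the mm dimensions, user units are millimetres directly. The only transform is the Y-flip y_m = 161.10 − y_svg.

Shape 1 is a open polyline drawn with `<polyline>`. Its stroke #ff0000 means score at S542, F2349. After flipping Y the toolpath is (205.10,99.44) → (216.81,30.34) → (94.08,71.47).

Shape 2 is a open polyline drawn with `<path>`. Its stroke #ff0000 means score at S542, F2349. After flipping Y the toolpath is (75.84,117.46) → (177.94,81.64) → (172.57,126.70) → (138.66,86.34) → (231.04,133.05) → (183.64,6.75).

Shape 3 is a closed polygon drawn with `<polygon>`. Its stroke #ff00ff means cut at S701, F1612. After flipping Y the toolpath is (177.24,153.76) → (118.46,29.65) → (32.03,139.90) → (97.35,104.83) → (186.71,45.57) → (118.13,143.03) → (177.24,153.76), returning to the start.

Shape 4 is a quadratic bezier drawn with `<path>`. Its stroke #ff00ff means cut at S701, F1612. After flipping Y the toolpath is (237.34,115.54) → (235.22,100.36) → (233.87,88.85) → (233.31,81.01) → (233.52,76.85) → (234.51,76.36).

Shape 5 is a cubic bezier drawn with `<path>`. Its stroke #ff00ff means cut at S701, F1612. After flipping Y the toolpath is (120.63,112.31) → (125.20,102.87) → (135.97,90.76) → (147.84,77.47) → (155.69,64.46) → (154.43,53.20).

Shape 6 is a circle drawn with `<circle>`. Its stroke #ff0000 means score at S542, F2349. After flipping Y the toolpath is (201.69,111.35) → (198.98,119.70) → (191.87,124.86) → (183.09,124.86) → (175.98,119.70) → (173.27,111.35) → (175.98,103.00) → (183.09,97.84) → (191.87,97.84) → (198.98,103.00) → (201.69,111.35), returning to the start.

G21
G90
G0 X205.10 Y99.44
M3 S542
G1 X216.81 Y30.34 F2349
G1 X94.08 Y71.47
G0 X75.84 Y117.46
M3 S542
G1 X177.94 Y81.64 F2349
G1 X172.57 Y126.70
G1 X138.66 Y86.34
G1 X231.04 Y133.05
G1 X183.64 Y6.75
G0 X177.24 Y153.76
M3 S701
G1 X118.46 Y29.65 F1612
G1 X32.03 Y139.90
G1 X97.35 Y104.83
G1 X186.71 Y45.57
G1 X118.13 Y143.03
G1 X177.24 Y153.76
G0 X237.34 Y115.54
M3 S701
G1 X235.22 Y100.36 F1612
G1 X233.87 Y88.85
G1 X233.31 Y81.01
G1 X233.52 Y76.85
G1 X234.51 Y76.36
G0 X120.63 Y112.31
M3 S701
G1 X125.20 Y102.87 F1612
G1 X135.97 Y90.76
G1 X147.84 Y77.47
G1 X155.69 Y64.46
G1 X154.43 Y53.20
G0 X201.69 Y111.35
M3 S542
G1 X198.98 Y119.70 F2349
G1 X191.87 Y124.86
G1 X183.09 Y124.86
G1 X175.98 Y119.70
G1 X173.27 Y111.35
G1 X175.98 Y103.00
G1 X183.09 Y97.84
G1 X191.87 Y97.84
G1 X198.98 Y103.00
G1 X201.69 Y111.35
M5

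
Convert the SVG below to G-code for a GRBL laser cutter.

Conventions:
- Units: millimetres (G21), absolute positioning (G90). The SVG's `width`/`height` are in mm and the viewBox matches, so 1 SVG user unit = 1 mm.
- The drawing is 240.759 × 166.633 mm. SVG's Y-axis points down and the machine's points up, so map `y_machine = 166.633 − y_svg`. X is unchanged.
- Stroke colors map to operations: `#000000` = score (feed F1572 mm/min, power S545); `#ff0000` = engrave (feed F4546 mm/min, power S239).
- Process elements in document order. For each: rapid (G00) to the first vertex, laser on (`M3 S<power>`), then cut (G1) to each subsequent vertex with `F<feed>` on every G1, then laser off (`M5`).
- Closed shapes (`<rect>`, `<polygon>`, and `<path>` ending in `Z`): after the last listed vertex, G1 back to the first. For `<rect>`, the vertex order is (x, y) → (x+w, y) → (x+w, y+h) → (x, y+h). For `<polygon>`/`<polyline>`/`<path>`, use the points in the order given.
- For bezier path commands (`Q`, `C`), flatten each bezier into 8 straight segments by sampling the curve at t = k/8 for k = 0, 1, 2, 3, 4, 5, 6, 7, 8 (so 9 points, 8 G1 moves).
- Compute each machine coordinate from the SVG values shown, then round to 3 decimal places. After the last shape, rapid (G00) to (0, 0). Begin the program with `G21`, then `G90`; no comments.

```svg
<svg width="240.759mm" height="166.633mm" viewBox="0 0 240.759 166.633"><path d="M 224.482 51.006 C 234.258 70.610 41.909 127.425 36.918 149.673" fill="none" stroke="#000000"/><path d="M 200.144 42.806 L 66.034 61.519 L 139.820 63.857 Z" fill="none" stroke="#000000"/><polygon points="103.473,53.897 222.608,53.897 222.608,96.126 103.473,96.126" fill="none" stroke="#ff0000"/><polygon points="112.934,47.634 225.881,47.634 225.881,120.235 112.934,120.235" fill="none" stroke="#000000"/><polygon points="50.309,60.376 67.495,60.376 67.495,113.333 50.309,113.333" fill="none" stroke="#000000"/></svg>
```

G21
G90
G00 X224.482 Y115.627
M3 S545
G1 X219.434 Y106.671 F1572
G1 X200.001 Y95.068 F1572
G1 X170.748 Y81.659 F1572
G1 X136.238 Y67.285 F1572
G1 X101.035 Y52.787 F1572
G1 X69.705 Y39.006 F1572
G1 X46.811 Y26.783 F1572
G1 X36.918 Y16.960 F1572
M5
G00 X200.144 Y123.827
M3 S545
G1 X66.034 Y105.114 F1572
G1 X139.820 Y102.776 F1572
G1 X200.144 Y123.827 F1572
M5
G00 X103.473 Y112.736
M3 S239
G1 X222.608 Y112.736 F4546
G1 X222.608 Y70.507 F4546
G1 X103.473 Y70.507 F4546
G1 X103.473 Y112.736 F4546
M5
G00 X112.934 Y118.999
M3 S545
G1 X225.881 Y118.999 F1572
G1 X225.881 Y46.398 F1572
G1 X112.934 Y46.398 F1572
G1 X112.934 Y118.999 F1572
M5
G00 X50.309 Y106.257
M3 S545
G1 X67.495 Y106.257 F1572
G1 X67.495 Y53.300 F1572
G1 X50.309 Y53.300 F1572
G1 X50.309 Y106.257 F1572
M5
G00 X0.000 Y0.000

viewBox `0 0 240.759 166.633` with mm width/height → 1 unit = 1 mm. Flip: y_m = 166.633 − y_svg.

**Shape 1** — `<path>` cubic bezier, stroke `#000000` → score (S545, F1572). Control points (SVG): P0=(224.482,51.006), P1=(234.258,70.610), P2=(41.909,127.425), P3=(36.918,149.673); sampled at t=k/8. Machine vertices: (224.482,115.627) → (219.434,106.671) → (200.001,95.068) → (170.748,81.659) → (136.238,67.285) → (101.035,52.787) → (69.705,39.006) → (46.811,26.783) → (36.918,16.960). Open path.

**Shape 2** — `<path>` closed polygon, stroke `#000000` → score (S545, F1572). Machine vertices: (200.144,123.827) → (66.034,105.114) → (139.820,102.776) → (200.144,123.827). Closed: final G1 returns to the first vertex.

**Shape 3** — `<polygon>` rectangle, stroke `#ff0000` → engrave (S239, F4546). Machine vertices: (103.473,112.736) → (222.608,112.736) → (222.608,70.507) → (103.473,70.507) → (103.473,112.736). Closed: final G1 returns to the first vertex.

**Shape 4** — `<polygon>` rectangle, stroke `#000000` → score (S545, F1572). Machine vertices: (112.934,118.999) → (225.881,118.999) → (225.881,46.398) → (112.934,46.398) → (112.934,118.999). Closed: final G1 returns to the first vertex.

**Shape 5** — `<polygon>` rectangle, stroke `#000000` → score (S545, F1572). Machine vertices: (50.309,106.257) → (67.495,106.257) → (67.495,53.300) → (50.309,53.300) → (50.309,106.257). Closed: final G1 returns to the first vertex.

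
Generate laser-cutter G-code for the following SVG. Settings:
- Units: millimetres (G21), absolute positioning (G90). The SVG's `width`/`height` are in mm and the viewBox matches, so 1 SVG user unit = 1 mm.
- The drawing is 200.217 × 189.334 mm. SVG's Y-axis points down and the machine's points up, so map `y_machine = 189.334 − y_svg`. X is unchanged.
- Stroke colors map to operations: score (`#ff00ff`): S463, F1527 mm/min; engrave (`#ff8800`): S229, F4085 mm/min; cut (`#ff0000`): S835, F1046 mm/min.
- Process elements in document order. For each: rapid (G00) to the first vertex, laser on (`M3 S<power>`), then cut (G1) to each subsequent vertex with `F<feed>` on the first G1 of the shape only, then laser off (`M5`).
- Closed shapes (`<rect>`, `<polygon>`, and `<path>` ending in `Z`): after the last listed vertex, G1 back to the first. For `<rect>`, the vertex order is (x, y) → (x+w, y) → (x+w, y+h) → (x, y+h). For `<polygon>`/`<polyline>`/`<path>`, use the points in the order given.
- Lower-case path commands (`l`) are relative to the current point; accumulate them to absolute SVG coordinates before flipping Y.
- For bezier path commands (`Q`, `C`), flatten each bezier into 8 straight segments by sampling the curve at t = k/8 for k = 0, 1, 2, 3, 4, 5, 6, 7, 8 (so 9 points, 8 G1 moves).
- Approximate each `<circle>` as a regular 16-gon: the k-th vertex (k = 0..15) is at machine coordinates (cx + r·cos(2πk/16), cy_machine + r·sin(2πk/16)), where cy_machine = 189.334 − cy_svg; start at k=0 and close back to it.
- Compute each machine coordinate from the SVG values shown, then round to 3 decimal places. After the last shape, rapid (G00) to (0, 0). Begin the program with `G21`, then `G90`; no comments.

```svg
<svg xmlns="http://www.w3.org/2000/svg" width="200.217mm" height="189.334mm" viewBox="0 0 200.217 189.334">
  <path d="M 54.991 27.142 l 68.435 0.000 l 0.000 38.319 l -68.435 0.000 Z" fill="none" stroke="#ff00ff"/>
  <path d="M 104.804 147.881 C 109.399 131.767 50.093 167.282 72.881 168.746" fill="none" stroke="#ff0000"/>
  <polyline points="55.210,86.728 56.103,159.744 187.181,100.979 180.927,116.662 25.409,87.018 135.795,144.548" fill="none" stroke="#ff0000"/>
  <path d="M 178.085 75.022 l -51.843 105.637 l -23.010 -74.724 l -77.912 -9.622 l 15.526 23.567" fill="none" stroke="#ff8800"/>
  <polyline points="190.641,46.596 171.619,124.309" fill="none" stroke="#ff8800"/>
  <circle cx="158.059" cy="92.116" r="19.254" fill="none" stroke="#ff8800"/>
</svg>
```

G21
G90
G00 X54.991 Y162.192
M3 S463
G1 X123.426 Y162.192 F1527
G1 X123.426 Y123.873
G1 X54.991 Y123.873
G1 X54.991 Y162.192
M5
G00 X104.804 Y41.453
M3 S835
G1 X103.817 Y45.243 F1046
G1 X98.550 Y45.197
G1 X90.714 Y42.319
G1 X82.020 Y37.612
G1 X74.179 Y32.082
G1 X68.901 Y26.732
G1 X67.899 Y22.566
G1 X72.881 Y20.588
M5
G00 X55.210 Y102.606
M3 S835
G1 X56.103 Y29.590 F1046
G1 X187.181 Y88.355
G1 X180.927 Y72.672
G1 X25.409 Y102.316
G1 X135.795 Y44.786
M5
G00 X178.085 Y114.312
M3 S229
G1 X126.242 Y8.675 F4085
G1 X103.232 Y83.399
G1 X25.320 Y93.021
G1 X40.846 Y69.454
M5
G00 X190.641 Y142.738
M3 S229
G1 X171.619 Y65.025 F4085
M5
G00 X177.313 Y97.218
M3 S229
G1 X175.847 Y104.586 F4085
G1 X171.674 Y110.833
G1 X165.427 Y115.006
G1 X158.059 Y116.472
G1 X150.691 Y115.006
G1 X144.444 Y110.833
G1 X140.271 Y104.586
G1 X138.805 Y97.218
G1 X140.271 Y89.850
G1 X144.444 Y83.603
G1 X150.691 Y79.430
G1 X158.059 Y77.964
G1 X165.427 Y79.430
G1 X171.674 Y83.603
G1 X175.847 Y89.850
G1 X177.313 Y97.218
M5
G00 X0.000 Y0.000

1 u = 1 mm; y_m = 189.334 − y.

[1] `<path>` rectangle, #ff00ff→score S463 F1527: (54.991,162.192) → (123.426,162.192) → (123.426,123.873) → (54.991,123.873) → (54.991,162.192) (closed)

[2] `<path>` cubic bezier, #ff0000→cut S835 F1046: (104.804,41.453) → (103.817,45.243) → (98.550,45.197) → (90.714,42.319) → (82.020,37.612) → (74.179,32.082) → (68.901,26.732) → (67.899,22.566) → (72.881,20.588)

[3] `<polyline>` open polyline, #ff0000→cut S835 F1046: (55.210,102.606) → (56.103,29.590) → (187.181,88.355) → (180.927,72.672) → (25.409,102.316) → (135.795,44.786)

[4] `<path>` open polyline, #ff8800→engrave S229 F4085: (178.085,114.312) → (126.242,8.675) → (103.232,83.399) → (25.320,93.021) → (40.846,69.454)

[5] `<polyline>` line segment, #ff8800→engrave S229 F4085: (190.641,142.738) → (171.619,65.025)

[6] `<circle>` circle, #ff8800→engrave S229 F4085: (177.313,97.218) → (175.847,104.586) → (171.674,110.833) → (165.427,115.006) → (158.059,116.472) → (150.691,115.006) → (144.444,110.833) → (140.271,104.586) → (138.805,97.218) → (140.271,89.850) → (144.444,83.603) → (150.691,79.430) → (158.059,77.964) → (165.427,79.430) → (171.674,83.603) → (175.847,89.850) → (177.313,97.218) (closed)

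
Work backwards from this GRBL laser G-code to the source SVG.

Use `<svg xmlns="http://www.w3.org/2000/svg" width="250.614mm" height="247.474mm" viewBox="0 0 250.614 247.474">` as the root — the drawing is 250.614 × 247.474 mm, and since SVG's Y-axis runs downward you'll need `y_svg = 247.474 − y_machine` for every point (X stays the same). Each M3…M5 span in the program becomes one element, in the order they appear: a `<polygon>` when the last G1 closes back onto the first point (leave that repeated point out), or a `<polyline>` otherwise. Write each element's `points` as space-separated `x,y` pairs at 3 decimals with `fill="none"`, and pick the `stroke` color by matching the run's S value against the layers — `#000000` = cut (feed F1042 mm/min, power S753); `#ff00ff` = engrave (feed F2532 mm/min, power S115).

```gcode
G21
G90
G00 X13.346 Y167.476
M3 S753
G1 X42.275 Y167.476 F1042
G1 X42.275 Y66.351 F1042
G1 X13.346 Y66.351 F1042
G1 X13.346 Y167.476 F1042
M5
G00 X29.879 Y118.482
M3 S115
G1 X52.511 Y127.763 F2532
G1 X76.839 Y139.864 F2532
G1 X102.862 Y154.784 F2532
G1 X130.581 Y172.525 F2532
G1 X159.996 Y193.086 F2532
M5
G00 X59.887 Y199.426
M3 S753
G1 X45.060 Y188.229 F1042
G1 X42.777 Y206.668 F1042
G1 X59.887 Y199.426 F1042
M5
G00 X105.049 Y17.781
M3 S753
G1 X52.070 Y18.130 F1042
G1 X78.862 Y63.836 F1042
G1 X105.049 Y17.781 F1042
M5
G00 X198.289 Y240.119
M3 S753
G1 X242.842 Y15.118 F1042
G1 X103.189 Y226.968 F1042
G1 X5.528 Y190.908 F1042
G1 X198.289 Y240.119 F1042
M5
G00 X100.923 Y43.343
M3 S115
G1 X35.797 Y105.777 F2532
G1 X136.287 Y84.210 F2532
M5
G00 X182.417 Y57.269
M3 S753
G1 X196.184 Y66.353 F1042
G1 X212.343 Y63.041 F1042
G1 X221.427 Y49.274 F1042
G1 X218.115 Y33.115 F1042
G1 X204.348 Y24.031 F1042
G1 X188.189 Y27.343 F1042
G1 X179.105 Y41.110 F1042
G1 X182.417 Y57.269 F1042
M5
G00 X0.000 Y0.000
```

Machine Y-up, SVG Y-down with viewBox height 247.474, so y_svg = 247.474 − y_machine; X carries over.

Run 1: the run's S753 means `#000000` (cut). The run returns to its start, so emit a `<polygon>` with points (Y-flipped): 13.346,79.998 42.275,79.998 42.275,181.123 13.346,181.123.

Run 2: the run's S115 means `#ff00ff` (engrave). The run is open, so emit a `<polyline>` with points (Y-flipped): 29.879,128.992 52.511,119.711 76.839,107.610 102.862,92.690 130.581,74.949 159.996,54.388.

Run 3: S753 ⇒ cut layer `#000000`. The run returns to its start, so emit a `<polygon>` with points (Y-flipped): 59.887,48.048 45.060,59.245 42.777,40.806.

Run 4: the run's S753 means `#000000` (cut). The run returns to its start, so emit a `<polygon>` with points (Y-flipped): 105.049,229.693 52.070,229.344 78.862,183.638.

Run 5: power S753 maps to stroke `#000000` (cut). The run returns to its start, so emit a `<polygon>` with points (Y-flipped): 198.289,7.355 242.842,232.356 103.189,20.506 5.528,56.566.

Run 6: power S115 maps to stroke `#ff00ff` (engrave). The run is open, so emit a `<polyline>` with points (Y-flipped): 100.923,204.131 35.797,141.697 136.287,163.264.

Run 7: power S753 maps to stroke `#000000` (cut). The run returns to its start, so emit a `<polygon>` with points (Y-flipped): 182.417,190.205 196.184,181.121 212.343,184.433 221.427,198.200 218.115,214.359 204.348,223.443 188.189,220.131 179.105,206.364.

<svg xmlns="http://www.w3.org/2000/svg" width="250.614mm" height="247.474mm" viewBox="0 0 250.614 247.474">
  <polygon points="13.346,79.998 42.275,79.998 42.275,181.123 13.346,181.123" fill="none" stroke="#000000"/>
  <polyline points="29.879,128.992 52.511,119.711 76.839,107.610 102.862,92.690 130.581,74.949 159.996,54.388" fill="none" stroke="#ff00ff"/>
  <polygon points="59.887,48.048 45.060,59.245 42.777,40.806" fill="none" stroke="#000000"/>
  <polygon points="105.049,229.693 52.070,229.344 78.862,183.638" fill="none" stroke="#000000"/>
  <polygon points="198.289,7.355 242.842,232.356 103.189,20.506 5.528,56.566" fill="none" stroke="#000000"/>
  <polyline points="100.923,204.131 35.797,141.697 136.287,163.264" fill="none" stroke="#ff00ff"/>
  <polygon points="182.417,190.205 196.184,181.121 212.343,184.433 221.427,198.200 218.115,214.359 204.348,223.443 188.189,220.131 179.105,206.364" fill="none" stroke="#000000"/>
</svg>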